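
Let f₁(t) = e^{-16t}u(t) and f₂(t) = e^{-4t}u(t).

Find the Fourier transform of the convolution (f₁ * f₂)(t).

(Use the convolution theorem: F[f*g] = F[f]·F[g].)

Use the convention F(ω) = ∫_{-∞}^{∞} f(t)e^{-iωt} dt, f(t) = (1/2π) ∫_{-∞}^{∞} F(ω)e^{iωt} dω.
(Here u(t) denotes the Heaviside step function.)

F[f₁*f₂](ω) = \frac{1}{\left(i \omega + 4\right) \left(i \omega + 16\right)}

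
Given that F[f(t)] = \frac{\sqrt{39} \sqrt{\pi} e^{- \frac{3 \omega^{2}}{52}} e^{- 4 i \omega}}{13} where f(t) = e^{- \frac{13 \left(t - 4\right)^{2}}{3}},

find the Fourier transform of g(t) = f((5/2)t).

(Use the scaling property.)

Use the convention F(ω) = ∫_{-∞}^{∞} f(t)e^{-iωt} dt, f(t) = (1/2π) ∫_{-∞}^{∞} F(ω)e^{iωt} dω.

F[g](ω) = \frac{2 \sqrt{39} \sqrt{\pi} e^{- \frac{\omega \left(3 \omega + 520 i\right)}{325}}}{65}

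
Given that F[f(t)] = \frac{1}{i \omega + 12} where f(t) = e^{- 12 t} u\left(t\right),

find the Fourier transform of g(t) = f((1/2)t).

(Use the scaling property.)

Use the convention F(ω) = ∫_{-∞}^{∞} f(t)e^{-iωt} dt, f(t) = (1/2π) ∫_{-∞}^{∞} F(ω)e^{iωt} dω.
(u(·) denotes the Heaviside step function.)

F[g](ω) = \frac{1}{i \omega + 6}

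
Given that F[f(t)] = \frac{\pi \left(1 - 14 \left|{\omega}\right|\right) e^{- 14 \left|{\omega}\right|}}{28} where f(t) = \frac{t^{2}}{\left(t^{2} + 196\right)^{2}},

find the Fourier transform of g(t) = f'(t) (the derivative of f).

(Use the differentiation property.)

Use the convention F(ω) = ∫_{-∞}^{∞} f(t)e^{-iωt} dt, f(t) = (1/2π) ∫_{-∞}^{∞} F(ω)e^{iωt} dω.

F[g](ω) = \frac{i \pi \omega \left(1 - 14 \left|{\omega}\right|\right) e^{- 14 \left|{\omega}\right|}}{28}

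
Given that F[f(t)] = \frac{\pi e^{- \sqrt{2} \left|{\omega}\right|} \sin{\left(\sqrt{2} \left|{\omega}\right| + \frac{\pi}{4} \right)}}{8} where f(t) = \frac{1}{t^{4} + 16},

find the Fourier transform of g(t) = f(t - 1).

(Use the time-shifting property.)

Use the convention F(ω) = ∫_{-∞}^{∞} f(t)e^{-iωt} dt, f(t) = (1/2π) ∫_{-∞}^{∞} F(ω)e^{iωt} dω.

F[g](ω) = \frac{\pi e^{- i \omega - \sqrt{2} \left|{\omega}\right|} \sin{\left(\sqrt{2} \left|{\omega}\right| + \frac{\pi}{4} \right)}}{8}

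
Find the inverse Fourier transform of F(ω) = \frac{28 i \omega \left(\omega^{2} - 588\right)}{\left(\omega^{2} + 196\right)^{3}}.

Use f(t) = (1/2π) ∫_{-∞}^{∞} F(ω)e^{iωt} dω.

f(t) = 7 t e^{- 14 \left|{t}\right|} \left|{t}\right|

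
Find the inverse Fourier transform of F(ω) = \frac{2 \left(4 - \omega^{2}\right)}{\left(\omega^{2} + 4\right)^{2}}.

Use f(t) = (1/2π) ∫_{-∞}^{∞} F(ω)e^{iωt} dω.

f(t) = e^{- 2 \left|{t}\right|} \left|{t}\right|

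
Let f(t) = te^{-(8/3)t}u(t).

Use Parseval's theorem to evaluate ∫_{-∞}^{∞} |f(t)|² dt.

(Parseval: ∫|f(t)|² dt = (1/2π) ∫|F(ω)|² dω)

∫|f(t)|² dt = \frac{27}{2048}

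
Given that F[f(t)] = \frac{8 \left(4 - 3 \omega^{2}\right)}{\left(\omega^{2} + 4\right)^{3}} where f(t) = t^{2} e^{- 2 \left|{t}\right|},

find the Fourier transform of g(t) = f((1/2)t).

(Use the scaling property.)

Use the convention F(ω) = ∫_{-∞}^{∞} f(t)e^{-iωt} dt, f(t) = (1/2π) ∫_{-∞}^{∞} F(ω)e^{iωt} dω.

F[g](ω) = \frac{1 - 3 \omega^{2}}{\left(\omega^{2} + 1\right)^{3}}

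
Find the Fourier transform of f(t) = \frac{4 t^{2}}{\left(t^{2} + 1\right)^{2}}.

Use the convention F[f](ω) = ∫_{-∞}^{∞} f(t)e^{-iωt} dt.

F(ω) = 2 \pi \left(1 - \left|{\omega}\right|\right) e^{- \left|{\omega}\right|}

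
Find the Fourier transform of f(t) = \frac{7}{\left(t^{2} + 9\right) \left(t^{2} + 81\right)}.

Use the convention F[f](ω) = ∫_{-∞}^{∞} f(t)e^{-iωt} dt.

F(ω) = \frac{7 \pi \left(3 e^{6 \left|{\omega}\right|} - 1\right) e^{- 9 \left|{\omega}\right|}}{648}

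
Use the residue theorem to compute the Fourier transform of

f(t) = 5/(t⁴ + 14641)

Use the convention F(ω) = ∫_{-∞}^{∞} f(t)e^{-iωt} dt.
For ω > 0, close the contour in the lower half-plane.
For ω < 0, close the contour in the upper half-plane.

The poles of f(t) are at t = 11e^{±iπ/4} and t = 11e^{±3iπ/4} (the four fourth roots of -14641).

Let g(z) = f(z)e^{-iωz}; for large |z| the factor e^{-iωz} decays in the lower half-plane when ω > 0 and in the upper half-plane when ω < 0.

Case ω > 0 (lower half-plane, clockwise contour ⇒ F(ω) = -2πi·ΣRes):
  Res_{z = - \frac{11 \sqrt{2}}{2} - \frac{11 \sqrt{2} i}{2}} g(z) = \frac{5 \sqrt{2} i \left(1 - i\right) e^{\frac{11 \sqrt{2} \omega \left(-1 + i\right)}{2}}}{10648}
  Res_{z = \frac{11 \sqrt{2}}{2} - \frac{11 \sqrt{2} i}{2}} g(z) = \frac{5 \sqrt{2} i \left(1 + i\right) e^{- \frac{11 \sqrt{2} \omega \left(1 + i\right)}{2}}}{10648}
  F(ω) = -2πi·ΣRes = \frac{5 \sqrt{2} \pi \left(1 - i\right) \left(e^{11 \sqrt{2} i \omega} + i\right) e^{- \frac{11 \sqrt{2} \omega \left(1 + i\right)}{2}}}{5324} = \frac{5 \pi e^{- \frac{11 \sqrt{2} \omega}{2}} \sin{\left(\frac{11 \sqrt{2} \omega}{2} + \frac{\pi}{4} \right)}}{1331}

Case ω < 0 (upper half-plane, counterclockwise contour ⇒ F(ω) = +2πi·ΣRes):
  Res_{z = \frac{11 \sqrt{2}}{2} + \frac{11 \sqrt{2} i}{2}} g(z) = \frac{5 \sqrt{2} i \left(-1 + i\right) e^{\frac{11 \sqrt{2} \omega \left(1 - i\right)}{2}}}{10648}
  Res_{z = - \frac{11 \sqrt{2}}{2} + \frac{11 \sqrt{2} i}{2}} g(z) = \frac{5 \sqrt{2} \left(1 - i\right) e^{\frac{11 \sqrt{2} \omega \left(1 + i\right)}{2}}}{10648}
  F(ω) = 2πi·ΣRes = - \frac{5 \sqrt{2} i \pi \left(i \left(1 - i\right) e^{\frac{11 \sqrt{2} \omega \left(1 - i\right)}{2}} - \left(1 - i\right) e^{\frac{11 \sqrt{2} \omega \left(1 + i\right)}{2}}\right)}{5324} = \frac{5 \pi e^{\frac{11 \sqrt{2} \omega}{2}} \cos{\left(\frac{11 \sqrt{2} \omega}{2} + \frac{\pi}{4} \right)}}{1331}

Both cases combine into a single formula in |ω|:

F(ω) = \frac{5 \pi e^{- \frac{11 \sqrt{2} \left|{\omega}\right|}{2}} \sin{\left(\frac{11 \sqrt{2} \left|{\omega}\right|}{2} + \frac{\pi}{4} \right)}}{1331}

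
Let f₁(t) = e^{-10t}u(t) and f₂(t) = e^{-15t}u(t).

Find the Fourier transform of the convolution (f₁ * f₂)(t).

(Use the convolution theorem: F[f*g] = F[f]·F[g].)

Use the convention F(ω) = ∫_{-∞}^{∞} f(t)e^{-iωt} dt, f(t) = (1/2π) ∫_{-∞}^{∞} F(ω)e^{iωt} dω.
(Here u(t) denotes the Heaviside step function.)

F[f₁*f₂](ω) = \frac{1}{\left(i \omega + 10\right) \left(i \omega + 15\right)}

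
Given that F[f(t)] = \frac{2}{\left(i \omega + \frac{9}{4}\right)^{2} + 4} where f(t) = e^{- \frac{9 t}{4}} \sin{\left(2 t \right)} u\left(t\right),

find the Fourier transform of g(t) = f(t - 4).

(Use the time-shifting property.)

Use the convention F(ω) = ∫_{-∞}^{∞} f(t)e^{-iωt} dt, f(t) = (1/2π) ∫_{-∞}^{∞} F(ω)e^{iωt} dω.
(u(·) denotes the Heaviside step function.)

F[g](ω) = \frac{32 e^{- 4 i \omega}}{\left(4 i \omega + 9\right)^{2} + 64}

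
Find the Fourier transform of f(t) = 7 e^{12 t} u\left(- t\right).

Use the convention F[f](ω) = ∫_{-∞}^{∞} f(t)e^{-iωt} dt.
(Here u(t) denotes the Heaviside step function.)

F(ω) = - \frac{7}{i \omega - 12}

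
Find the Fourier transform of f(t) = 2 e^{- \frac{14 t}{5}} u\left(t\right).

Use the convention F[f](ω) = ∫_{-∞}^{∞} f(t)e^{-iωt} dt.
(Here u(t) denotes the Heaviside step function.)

F(ω) = \frac{10}{5 i \omega + 14}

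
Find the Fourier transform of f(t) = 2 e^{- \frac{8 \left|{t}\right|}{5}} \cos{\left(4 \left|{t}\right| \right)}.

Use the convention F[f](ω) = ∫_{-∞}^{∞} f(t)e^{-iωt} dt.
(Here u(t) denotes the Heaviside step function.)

F(ω) = \frac{160 \left(25 \omega^{2} + 464\right)}{625 \omega^{4} - 16800 \omega^{2} + 215296}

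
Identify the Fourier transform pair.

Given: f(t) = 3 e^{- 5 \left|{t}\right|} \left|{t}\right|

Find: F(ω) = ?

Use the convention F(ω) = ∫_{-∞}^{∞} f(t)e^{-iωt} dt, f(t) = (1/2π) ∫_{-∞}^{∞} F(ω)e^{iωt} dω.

F(ω) = \frac{6 \left(25 - \omega^{2}\right)}{\left(\omega^{2} + 25\right)^{2}}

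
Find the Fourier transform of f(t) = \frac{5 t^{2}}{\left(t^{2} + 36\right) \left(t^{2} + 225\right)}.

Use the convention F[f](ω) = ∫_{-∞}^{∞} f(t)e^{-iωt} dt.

F(ω) = \frac{5 \pi \left(5 - 2 e^{9 \left|{\omega}\right|}\right) e^{- 15 \left|{\omega}\right|}}{63}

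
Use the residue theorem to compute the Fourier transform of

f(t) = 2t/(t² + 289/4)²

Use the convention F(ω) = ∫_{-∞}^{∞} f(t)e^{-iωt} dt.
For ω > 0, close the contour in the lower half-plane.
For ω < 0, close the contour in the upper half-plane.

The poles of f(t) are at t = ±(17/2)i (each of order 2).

Let g(z) = f(z)e^{-iωz}; for large |z| the factor e^{-iωz} decays in the lower half-plane when ω > 0 and in the upper half-plane when ω < 0.

Case ω > 0 (lower half-plane, clockwise contour ⇒ F(ω) = -2πi·ΣRes):
  Res_{z = - \frac{17 i}{2}} g(z) = \frac{\omega e^{- \frac{17 \omega}{2}}}{17} (pole of order 2)
  F(ω) = -2πi·ΣRes = - \frac{2 i \pi \omega e^{- \frac{17 \omega}{2}}}{17}

Case ω < 0 (upper half-plane, counterclockwise contour ⇒ F(ω) = +2πi·ΣRes):
  Res_{z = \frac{17 i}{2}} g(z) = - \frac{\omega e^{\frac{17 \omega}{2}}}{17} (pole of order 2)
  F(ω) = 2πi·ΣRes = - \frac{2 i \pi \omega e^{\frac{17 \omega}{2}}}{17}

Both cases combine into a single formula in |ω|:

F(ω) = - \frac{2 i \pi \omega e^{- \frac{17 \left|{\omega}\right|}{2}}}{17}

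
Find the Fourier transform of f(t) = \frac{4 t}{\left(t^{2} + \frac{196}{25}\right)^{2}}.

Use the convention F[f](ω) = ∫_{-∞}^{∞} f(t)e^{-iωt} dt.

F(ω) = - \frac{5 i \pi \omega e^{- \frac{14 \left|{\omega}\right|}{5}}}{7}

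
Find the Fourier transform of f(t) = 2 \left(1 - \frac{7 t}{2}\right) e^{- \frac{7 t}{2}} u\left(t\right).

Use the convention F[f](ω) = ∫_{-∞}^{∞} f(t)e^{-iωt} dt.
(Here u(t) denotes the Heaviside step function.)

F(ω) = \frac{8 i \omega}{- 4 \omega^{2} + 28 i \omega + 49}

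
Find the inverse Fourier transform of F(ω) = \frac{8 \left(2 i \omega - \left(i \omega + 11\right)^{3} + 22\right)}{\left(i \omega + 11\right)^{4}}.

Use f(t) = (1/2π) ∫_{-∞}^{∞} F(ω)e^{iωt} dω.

f(t) = 8 \left(t^{2} - 1\right) e^{- 11 t} u\left(t\right)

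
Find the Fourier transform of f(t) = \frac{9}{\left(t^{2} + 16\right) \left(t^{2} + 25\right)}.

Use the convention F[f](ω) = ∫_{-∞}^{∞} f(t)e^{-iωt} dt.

F(ω) = \frac{\pi \left(5 e^{\left|{\omega}\right|} - 4\right) e^{- 5 \left|{\omega}\right|}}{20}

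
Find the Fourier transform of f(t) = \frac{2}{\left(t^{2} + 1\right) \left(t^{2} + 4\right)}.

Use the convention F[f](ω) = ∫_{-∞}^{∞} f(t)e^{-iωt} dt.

F(ω) = \frac{\pi \left(2 e^{\left|{\omega}\right|} - 1\right) e^{- 2 \left|{\omega}\right|}}{3}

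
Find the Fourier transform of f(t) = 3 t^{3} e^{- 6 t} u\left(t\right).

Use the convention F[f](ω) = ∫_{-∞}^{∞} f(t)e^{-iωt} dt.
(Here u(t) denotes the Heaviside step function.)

F(ω) = \frac{18}{\left(i \omega + 6\right)^{4}}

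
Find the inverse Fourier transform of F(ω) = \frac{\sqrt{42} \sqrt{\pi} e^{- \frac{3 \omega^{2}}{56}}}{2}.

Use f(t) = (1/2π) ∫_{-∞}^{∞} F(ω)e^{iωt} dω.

f(t) = 7 e^{- \frac{14 t^{2}}{3}}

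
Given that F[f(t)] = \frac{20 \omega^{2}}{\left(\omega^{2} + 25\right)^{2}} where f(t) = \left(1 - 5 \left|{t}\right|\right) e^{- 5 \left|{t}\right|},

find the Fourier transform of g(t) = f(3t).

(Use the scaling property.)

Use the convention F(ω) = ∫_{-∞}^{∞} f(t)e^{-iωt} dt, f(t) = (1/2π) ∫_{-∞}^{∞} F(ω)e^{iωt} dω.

F[g](ω) = \frac{60 \omega^{2}}{\left(\omega^{2} + 225\right)^{2}}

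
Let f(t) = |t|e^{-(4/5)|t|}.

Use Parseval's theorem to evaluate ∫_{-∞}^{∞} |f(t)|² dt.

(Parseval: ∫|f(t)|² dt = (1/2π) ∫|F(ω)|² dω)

∫|f(t)|² dt = \frac{125}{128}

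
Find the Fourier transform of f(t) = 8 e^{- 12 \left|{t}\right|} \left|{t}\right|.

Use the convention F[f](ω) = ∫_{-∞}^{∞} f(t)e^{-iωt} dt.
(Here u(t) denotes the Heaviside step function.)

F(ω) = \frac{16 \left(144 - \omega^{2}\right)}{\left(\omega^{2} + 144\right)^{2}}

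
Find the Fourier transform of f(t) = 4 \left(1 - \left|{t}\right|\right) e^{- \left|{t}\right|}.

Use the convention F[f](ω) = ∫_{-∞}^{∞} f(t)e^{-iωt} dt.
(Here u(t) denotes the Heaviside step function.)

F(ω) = \frac{16 \omega^{2}}{\left(\omega^{2} + 1\right)^{2}}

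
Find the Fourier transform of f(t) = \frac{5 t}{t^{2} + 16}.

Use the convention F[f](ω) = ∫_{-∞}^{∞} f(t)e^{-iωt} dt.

F(ω) = - 5 i \pi e^{- 4 \left|{\omega}\right|} \operatorname{sign}{\left(\omega \right)}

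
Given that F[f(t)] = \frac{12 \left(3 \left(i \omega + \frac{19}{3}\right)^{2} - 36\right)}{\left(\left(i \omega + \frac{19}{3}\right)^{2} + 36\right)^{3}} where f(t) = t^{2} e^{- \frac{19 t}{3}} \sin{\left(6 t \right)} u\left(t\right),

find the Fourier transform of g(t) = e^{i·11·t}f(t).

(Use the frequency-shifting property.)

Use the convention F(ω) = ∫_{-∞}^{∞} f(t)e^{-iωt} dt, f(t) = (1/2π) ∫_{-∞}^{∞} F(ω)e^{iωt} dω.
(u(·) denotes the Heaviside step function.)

F[g](ω) = \frac{2916 \left(\left(3 i \left(\omega - 11\right) + 19\right)^{2} - 108\right)}{\left(\left(3 i \left(\omega - 11\right) + 19\right)^{2} + 324\right)^{3}}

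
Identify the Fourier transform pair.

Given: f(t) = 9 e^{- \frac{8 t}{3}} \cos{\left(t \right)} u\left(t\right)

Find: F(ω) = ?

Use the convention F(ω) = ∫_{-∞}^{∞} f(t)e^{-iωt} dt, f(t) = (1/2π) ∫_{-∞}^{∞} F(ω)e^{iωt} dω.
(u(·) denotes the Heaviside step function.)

F(ω) = \frac{27 \left(3 i \omega + 8\right)}{\left(3 i \omega + 8\right)^{2} + 9}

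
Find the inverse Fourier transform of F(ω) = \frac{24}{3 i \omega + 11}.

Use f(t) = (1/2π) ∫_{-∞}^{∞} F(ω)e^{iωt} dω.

f(t) = 8 e^{- \frac{11 t}{3}} u\left(t\right)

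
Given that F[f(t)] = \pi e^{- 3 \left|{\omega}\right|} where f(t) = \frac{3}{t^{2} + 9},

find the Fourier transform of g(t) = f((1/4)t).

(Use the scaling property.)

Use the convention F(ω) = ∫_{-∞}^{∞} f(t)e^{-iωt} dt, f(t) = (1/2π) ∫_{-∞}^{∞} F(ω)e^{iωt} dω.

F[g](ω) = 4 \pi e^{- 12 \left|{\omega}\right|}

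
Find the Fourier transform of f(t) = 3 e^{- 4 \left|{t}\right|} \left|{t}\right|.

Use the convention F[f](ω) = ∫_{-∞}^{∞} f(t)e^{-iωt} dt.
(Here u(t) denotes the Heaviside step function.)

F(ω) = \frac{6 \left(16 - \omega^{2}\right)}{\left(\omega^{2} + 16\right)^{2}}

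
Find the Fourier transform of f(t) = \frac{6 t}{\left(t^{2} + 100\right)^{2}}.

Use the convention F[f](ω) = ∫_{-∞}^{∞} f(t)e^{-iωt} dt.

F(ω) = - \frac{3 i \pi \omega e^{- 10 \left|{\omega}\right|}}{10}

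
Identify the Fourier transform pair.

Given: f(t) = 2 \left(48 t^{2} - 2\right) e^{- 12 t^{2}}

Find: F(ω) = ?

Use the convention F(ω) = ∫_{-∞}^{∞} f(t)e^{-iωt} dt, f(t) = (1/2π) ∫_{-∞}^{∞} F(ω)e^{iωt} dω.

F(ω) = - \frac{\sqrt{3} \sqrt{\pi} \omega^{2} e^{- \frac{\omega^{2}}{48}}}{36}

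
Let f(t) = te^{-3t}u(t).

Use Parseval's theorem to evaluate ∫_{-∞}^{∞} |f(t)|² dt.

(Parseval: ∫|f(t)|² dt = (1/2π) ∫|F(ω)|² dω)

∫|f(t)|² dt = \frac{1}{108}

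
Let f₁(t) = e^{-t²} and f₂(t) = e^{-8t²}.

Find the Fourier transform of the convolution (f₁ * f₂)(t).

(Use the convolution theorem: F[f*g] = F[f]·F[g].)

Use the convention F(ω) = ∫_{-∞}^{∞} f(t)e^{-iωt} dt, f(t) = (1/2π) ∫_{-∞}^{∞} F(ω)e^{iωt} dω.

F[f₁*f₂](ω) = \frac{\sqrt{2} \pi e^{- \frac{9 \omega^{2}}{32}}}{4}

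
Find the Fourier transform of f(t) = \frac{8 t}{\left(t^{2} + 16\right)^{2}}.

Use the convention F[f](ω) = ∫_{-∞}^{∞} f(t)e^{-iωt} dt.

F(ω) = - i \pi \omega e^{- 4 \left|{\omega}\right|}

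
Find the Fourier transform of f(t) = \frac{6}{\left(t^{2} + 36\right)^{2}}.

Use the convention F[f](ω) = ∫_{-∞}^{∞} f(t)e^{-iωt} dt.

F(ω) = \frac{\pi \left(6 \left|{\omega}\right| + 1\right) e^{- 6 \left|{\omega}\right|}}{72}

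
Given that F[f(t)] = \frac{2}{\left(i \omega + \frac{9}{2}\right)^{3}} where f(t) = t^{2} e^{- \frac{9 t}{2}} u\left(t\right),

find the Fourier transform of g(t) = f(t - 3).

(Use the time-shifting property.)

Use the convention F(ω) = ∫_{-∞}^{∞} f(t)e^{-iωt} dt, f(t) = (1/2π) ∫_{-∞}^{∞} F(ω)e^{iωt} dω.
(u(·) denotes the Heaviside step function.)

F[g](ω) = \frac{16 e^{- 3 i \omega}}{\left(2 i \omega + 9\right)^{3}}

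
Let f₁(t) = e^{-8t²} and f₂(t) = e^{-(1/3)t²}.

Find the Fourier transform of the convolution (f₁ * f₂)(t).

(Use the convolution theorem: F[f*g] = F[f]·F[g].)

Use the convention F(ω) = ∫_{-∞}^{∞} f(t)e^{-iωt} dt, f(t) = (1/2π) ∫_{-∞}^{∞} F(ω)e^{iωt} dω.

F[f₁*f₂](ω) = \frac{\sqrt{6} \pi e^{- \frac{25 \omega^{2}}{32}}}{4}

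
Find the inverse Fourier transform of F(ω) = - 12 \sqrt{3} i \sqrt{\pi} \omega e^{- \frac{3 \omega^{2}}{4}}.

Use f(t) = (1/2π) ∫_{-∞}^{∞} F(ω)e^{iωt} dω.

f(t) = 8 t e^{- \frac{t^{2}}{3}}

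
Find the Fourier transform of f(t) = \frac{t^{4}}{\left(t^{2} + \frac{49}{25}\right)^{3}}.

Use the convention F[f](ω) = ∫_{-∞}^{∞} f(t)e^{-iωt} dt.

F(ω) = \frac{\pi \left(49 \omega^{2} - 175 \left|{\omega}\right| + 75\right) e^{- \frac{7 \left|{\omega}\right|}{5}}}{280}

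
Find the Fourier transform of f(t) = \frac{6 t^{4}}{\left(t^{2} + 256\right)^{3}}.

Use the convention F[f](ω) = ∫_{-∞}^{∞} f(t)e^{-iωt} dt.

F(ω) = \frac{3 \pi \left(256 \omega^{2} - 80 \left|{\omega}\right| + 3\right) e^{- 16 \left|{\omega}\right|}}{64}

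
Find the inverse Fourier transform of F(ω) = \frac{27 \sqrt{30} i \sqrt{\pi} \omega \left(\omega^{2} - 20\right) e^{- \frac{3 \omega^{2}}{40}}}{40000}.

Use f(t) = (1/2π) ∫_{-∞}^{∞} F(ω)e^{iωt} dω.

f(t) = 2 t^{3} e^{- \frac{10 t^{2}}{3}}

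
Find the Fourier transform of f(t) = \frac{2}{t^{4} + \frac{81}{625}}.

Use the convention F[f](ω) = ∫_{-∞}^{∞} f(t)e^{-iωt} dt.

F(ω) = \frac{250 \pi e^{- \frac{3 \sqrt{2} \left|{\omega}\right|}{10}} \sin{\left(\frac{3 \sqrt{2} \left|{\omega}\right|}{10} + \frac{\pi}{4} \right)}}{27}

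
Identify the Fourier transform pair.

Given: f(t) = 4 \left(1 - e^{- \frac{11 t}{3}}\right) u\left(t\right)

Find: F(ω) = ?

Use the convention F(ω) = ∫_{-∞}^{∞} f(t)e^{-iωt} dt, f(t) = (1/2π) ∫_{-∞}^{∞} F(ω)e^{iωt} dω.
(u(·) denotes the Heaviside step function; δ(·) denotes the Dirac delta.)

F(ω) = 4 \pi \delta\left(\omega\right) - \frac{44 i}{3 \omega \left(i \omega + \frac{11}{3}\right)}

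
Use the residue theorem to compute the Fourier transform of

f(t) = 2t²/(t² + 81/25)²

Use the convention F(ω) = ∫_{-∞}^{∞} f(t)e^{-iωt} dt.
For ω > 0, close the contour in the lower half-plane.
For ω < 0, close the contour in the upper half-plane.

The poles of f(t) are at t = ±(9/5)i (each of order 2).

Let g(z) = f(z)e^{-iωz}; for large |z| the factor e^{-iωz} decays in the lower half-plane when ω > 0 and in the upper half-plane when ω < 0.

Case ω > 0 (lower half-plane, clockwise contour ⇒ F(ω) = -2πi·ΣRes):
  Res_{z = - \frac{9 i}{5}} g(z) = \frac{i \left(5 - 9 \omega\right) e^{- \frac{9 \omega}{5}}}{18} (pole of order 2)
  F(ω) = -2πi·ΣRes = \frac{\pi \left(5 - 9 \omega\right) e^{- \frac{9 \omega}{5}}}{9}

Case ω < 0 (upper half-plane, counterclockwise contour ⇒ F(ω) = +2πi·ΣRes):
  Res_{z = \frac{9 i}{5}} g(z) = \frac{i \left(- 9 \omega - 5\right) e^{\frac{9 \omega}{5}}}{18} (pole of order 2)
  F(ω) = 2πi·ΣRes = \frac{\pi \left(9 \omega + 5\right) e^{\frac{9 \omega}{5}}}{9}

Both cases combine into a single formula in |ω|:

F(ω) = \frac{\pi \left(5 - 9 \left|{\omega}\right|\right) e^{- \frac{9 \left|{\omega}\right|}{5}}}{9}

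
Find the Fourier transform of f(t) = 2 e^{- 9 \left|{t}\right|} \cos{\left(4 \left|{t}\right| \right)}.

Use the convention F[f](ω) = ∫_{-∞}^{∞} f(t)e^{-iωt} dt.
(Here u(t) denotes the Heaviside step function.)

F(ω) = \frac{36 \left(\omega^{2} + 97\right)}{\omega^{4} + 130 \omega^{2} + 9409}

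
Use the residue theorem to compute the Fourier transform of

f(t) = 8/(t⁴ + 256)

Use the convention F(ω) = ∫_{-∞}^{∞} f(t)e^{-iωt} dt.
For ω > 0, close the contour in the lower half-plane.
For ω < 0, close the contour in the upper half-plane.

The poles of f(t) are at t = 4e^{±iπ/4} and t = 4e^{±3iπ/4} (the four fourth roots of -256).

Let g(z) = f(z)e^{-iωz}; for large |z| the factor e^{-iωz} decays in the lower half-plane when ω > 0 and in the upper half-plane when ω < 0.

Case ω > 0 (lower half-plane, clockwise contour ⇒ F(ω) = -2πi·ΣRes):
  Res_{z = - 2 \sqrt{2} - 2 \sqrt{2} i} g(z) = \frac{\sqrt{2} i \left(1 - i\right) e^{2 \sqrt{2} \omega \left(-1 + i\right)}}{64}
  Res_{z = 2 \sqrt{2} - 2 \sqrt{2} i} g(z) = \frac{\sqrt{2} i \left(1 + i\right) e^{- 2 \sqrt{2} \omega \left(1 + i\right)}}{64}
  F(ω) = -2πi·ΣRes = \frac{\sqrt{2} \pi \left(1 - i\right) \left(e^{4 \sqrt{2} i \omega} + i\right) e^{- 2 \sqrt{2} \omega \left(1 + i\right)}}{32} = \frac{\pi e^{- 2 \sqrt{2} \omega} \sin{\left(2 \sqrt{2} \omega + \frac{\pi}{4} \right)}}{8}

Case ω < 0 (upper half-plane, counterclockwise contour ⇒ F(ω) = +2πi·ΣRes):
  Res_{z = 2 \sqrt{2} + 2 \sqrt{2} i} g(z) = \frac{\sqrt{2} i \left(-1 + i\right) e^{2 \sqrt{2} \omega \left(1 - i\right)}}{64}
  Res_{z = - 2 \sqrt{2} + 2 \sqrt{2} i} g(z) = \frac{\sqrt{2} \left(1 - i\right) e^{2 \sqrt{2} \omega \left(1 + i\right)}}{64}
  F(ω) = 2πi·ΣRes = - \frac{\sqrt{2} i \pi \left(i \left(1 - i\right) e^{2 \sqrt{2} \omega \left(1 - i\right)} - \left(1 - i\right) e^{2 \sqrt{2} \omega \left(1 + i\right)}\right)}{32} = \frac{\pi e^{2 \sqrt{2} \omega} \cos{\left(2 \sqrt{2} \omega + \frac{\pi}{4} \right)}}{8}

Both cases combine into a single formula in |ω|:

F(ω) = \frac{\pi e^{- 2 \sqrt{2} \left|{\omega}\right|} \sin{\left(2 \sqrt{2} \left|{\omega}\right| + \frac{\pi}{4} \right)}}{8}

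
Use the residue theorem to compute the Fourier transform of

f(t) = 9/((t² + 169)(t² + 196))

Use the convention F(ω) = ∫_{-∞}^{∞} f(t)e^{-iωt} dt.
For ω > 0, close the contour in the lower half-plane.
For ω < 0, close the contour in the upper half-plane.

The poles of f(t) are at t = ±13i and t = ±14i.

Let g(z) = f(z)e^{-iωz}; for large |z| the factor e^{-iωz} decays in the lower half-plane when ω > 0 and in the upper half-plane when ω < 0.

Case ω > 0 (lower half-plane, clockwise contour ⇒ F(ω) = -2πi·ΣRes):
  Res_{z = - 13 i} g(z) = \frac{i e^{- 13 \omega}}{78}
  Res_{z = - 14 i} g(z) = - \frac{i e^{- 14 \omega}}{84}
  F(ω) = -2πi·ΣRes = \frac{\pi \left(14 e^{\omega} - 13\right) e^{- 14 \omega}}{546}

Case ω < 0 (upper half-plane, counterclockwise contour ⇒ F(ω) = +2πi·ΣRes):
  Res_{z = 13 i} g(z) = - \frac{i e^{13 \omega}}{78}
  Res_{z = 14 i} g(z) = \frac{i e^{14 \omega}}{84}
  F(ω) = 2πi·ΣRes = \frac{\pi \left(14 - 13 e^{\omega}\right) e^{13 \omega}}{546}

Both cases combine into a single formula in |ω|:

F(ω) = \frac{\pi \left(14 e^{\left|{\omega}\right|} - 13\right) e^{- 14 \left|{\omega}\right|}}{546}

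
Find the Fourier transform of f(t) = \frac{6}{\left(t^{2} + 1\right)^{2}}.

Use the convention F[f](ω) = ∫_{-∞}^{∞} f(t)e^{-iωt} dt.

F(ω) = 3 \pi \left(\left|{\omega}\right| + 1\right) e^{- \left|{\omega}\right|}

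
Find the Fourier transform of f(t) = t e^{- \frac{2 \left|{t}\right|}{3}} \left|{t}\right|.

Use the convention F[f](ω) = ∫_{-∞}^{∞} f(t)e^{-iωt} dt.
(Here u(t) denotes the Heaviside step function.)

F(ω) = \frac{972 i \omega \left(3 \omega^{2} - 4\right)}{\left(9 \omega^{2} + 4\right)^{3}}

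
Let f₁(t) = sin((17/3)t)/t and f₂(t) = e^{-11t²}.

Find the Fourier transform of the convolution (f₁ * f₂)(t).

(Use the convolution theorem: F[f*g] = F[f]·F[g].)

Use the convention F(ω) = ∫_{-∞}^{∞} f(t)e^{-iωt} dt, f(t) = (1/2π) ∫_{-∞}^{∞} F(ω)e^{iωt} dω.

F[f₁*f₂](ω) = \begin{cases} \frac{\sqrt{11} \pi^{\frac{3}{2}} e^{- \frac{\omega^{2}}{44}}}{11} & \text{for}\: \omega > - \frac{17}{3} \wedge \omega < \frac{17}{3} \\0 & \text{otherwise} \end{cases}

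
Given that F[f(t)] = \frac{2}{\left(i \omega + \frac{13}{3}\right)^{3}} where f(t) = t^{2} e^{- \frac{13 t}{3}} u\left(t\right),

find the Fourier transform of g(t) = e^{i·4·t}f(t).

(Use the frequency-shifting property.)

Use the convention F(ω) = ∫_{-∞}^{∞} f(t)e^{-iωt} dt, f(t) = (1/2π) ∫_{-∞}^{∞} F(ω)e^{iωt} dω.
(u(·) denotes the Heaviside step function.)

F[g](ω) = \frac{54}{\left(3 i \left(\omega - 4\right) + 13\right)^{3}}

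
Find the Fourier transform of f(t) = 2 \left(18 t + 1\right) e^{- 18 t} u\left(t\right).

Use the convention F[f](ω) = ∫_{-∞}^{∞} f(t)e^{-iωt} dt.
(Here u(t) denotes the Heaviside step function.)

F(ω) = \frac{2 \left(- i \omega - 36\right)}{\omega^{2} - 36 i \omega - 324}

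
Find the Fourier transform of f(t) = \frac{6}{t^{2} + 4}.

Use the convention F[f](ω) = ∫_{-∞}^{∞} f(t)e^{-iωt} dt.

F(ω) = 3 \pi e^{- 2 \left|{\omega}\right|}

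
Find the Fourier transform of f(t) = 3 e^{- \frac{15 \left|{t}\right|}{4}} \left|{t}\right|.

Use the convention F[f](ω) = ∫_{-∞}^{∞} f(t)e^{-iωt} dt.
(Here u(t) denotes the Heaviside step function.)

F(ω) = \frac{96 \left(225 - 16 \omega^{2}\right)}{\left(16 \omega^{2} + 225\right)^{2}}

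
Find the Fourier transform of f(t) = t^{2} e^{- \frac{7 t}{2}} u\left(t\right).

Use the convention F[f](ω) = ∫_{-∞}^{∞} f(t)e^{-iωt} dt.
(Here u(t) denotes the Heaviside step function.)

F(ω) = \frac{16}{\left(2 i \omega + 7\right)^{3}}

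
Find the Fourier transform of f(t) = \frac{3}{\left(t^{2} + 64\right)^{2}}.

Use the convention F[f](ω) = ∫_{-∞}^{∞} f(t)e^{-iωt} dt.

F(ω) = \frac{3 \pi \left(8 \left|{\omega}\right| + 1\right) e^{- 8 \left|{\omega}\right|}}{1024}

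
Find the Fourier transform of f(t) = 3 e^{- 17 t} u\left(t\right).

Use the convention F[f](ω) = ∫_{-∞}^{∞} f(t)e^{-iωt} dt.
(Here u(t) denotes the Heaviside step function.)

F(ω) = \frac{3}{i \omega + 17}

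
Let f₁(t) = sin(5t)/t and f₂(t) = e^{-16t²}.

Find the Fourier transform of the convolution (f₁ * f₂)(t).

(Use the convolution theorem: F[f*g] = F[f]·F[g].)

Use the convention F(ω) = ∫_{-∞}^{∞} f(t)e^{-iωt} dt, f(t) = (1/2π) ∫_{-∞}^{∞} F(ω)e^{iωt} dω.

F[f₁*f₂](ω) = \begin{cases} \frac{\pi^{\frac{3}{2}} e^{- \frac{\omega^{2}}{64}}}{4} & \text{for}\: \omega > -5 \wedge \omega < 5 \\0 & \text{otherwise} \end{cases}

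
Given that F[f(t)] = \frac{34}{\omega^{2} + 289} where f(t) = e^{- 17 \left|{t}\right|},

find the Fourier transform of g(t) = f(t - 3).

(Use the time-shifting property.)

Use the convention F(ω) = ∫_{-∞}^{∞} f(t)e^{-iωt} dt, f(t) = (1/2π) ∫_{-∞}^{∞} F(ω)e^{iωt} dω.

F[g](ω) = \frac{34 e^{- 3 i \omega}}{\omega^{2} + 289}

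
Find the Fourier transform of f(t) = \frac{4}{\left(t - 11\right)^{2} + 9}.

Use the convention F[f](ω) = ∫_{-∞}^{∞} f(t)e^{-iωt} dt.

F(ω) = \frac{4 \pi e^{- 11 i \omega - 3 \left|{\omega}\right|}}{3}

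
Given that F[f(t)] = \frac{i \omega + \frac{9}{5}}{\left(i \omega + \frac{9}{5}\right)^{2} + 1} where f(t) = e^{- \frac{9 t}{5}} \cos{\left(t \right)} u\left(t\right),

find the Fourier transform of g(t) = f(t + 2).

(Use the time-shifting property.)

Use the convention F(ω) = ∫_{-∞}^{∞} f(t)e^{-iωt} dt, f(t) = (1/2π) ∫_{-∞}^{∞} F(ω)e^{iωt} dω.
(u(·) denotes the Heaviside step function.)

F[g](ω) = \frac{\left(25 i \omega + 45\right) e^{2 i \omega}}{\left(5 i \omega + 9\right)^{2} + 25}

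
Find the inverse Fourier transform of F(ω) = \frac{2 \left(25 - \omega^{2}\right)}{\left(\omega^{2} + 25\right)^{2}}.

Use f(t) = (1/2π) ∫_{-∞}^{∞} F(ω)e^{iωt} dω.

f(t) = e^{- 5 \left|{t}\right|} \left|{t}\right|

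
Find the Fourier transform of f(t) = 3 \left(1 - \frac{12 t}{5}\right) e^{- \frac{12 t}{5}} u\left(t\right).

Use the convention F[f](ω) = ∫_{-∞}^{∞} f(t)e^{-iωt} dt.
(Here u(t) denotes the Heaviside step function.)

F(ω) = \frac{75 i \omega}{- 25 \omega^{2} + 120 i \omega + 144}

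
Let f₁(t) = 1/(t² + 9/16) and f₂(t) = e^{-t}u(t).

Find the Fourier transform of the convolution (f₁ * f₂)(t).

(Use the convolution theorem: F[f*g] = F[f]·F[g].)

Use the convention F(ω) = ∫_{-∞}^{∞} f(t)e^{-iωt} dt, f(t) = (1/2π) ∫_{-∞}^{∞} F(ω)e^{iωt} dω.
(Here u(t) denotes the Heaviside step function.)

F[f₁*f₂](ω) = \frac{4 \pi e^{- \frac{3 \left|{\omega}\right|}{4}}}{3 \left(i \omega + 1\right)}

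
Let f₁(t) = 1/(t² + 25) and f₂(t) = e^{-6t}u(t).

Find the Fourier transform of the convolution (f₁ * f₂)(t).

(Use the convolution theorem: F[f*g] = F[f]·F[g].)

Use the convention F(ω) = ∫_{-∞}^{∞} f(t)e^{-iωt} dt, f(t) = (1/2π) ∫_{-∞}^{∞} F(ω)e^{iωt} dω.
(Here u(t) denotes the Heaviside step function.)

F[f₁*f₂](ω) = \frac{\pi e^{- 5 \left|{\omega}\right|}}{5 \left(i \omega + 6\right)}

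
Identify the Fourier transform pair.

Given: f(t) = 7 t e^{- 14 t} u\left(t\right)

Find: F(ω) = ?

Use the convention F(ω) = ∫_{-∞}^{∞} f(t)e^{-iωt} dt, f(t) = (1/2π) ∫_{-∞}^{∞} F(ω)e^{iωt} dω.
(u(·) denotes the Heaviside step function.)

F(ω) = \frac{7}{\left(i \omega + 14\right)^{2}}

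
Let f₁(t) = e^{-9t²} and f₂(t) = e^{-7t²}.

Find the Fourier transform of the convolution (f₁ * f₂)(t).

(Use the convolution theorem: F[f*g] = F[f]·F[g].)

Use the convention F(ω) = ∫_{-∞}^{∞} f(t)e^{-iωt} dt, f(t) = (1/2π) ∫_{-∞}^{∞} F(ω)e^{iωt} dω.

F[f₁*f₂](ω) = \frac{\sqrt{7} \pi e^{- \frac{4 \omega^{2}}{63}}}{21}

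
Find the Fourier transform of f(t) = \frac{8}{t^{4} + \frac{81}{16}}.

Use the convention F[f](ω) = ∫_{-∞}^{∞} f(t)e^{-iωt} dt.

F(ω) = \frac{64 \pi e^{- \frac{3 \sqrt{2} \left|{\omega}\right|}{4}} \sin{\left(\frac{3 \sqrt{2} \left|{\omega}\right|}{4} + \frac{\pi}{4} \right)}}{27}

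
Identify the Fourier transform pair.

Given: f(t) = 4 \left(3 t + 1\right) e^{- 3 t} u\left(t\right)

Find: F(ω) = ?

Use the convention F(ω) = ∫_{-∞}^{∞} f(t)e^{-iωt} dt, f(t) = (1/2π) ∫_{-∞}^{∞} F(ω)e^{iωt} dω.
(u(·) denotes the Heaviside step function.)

F(ω) = \frac{4 \left(- i \omega - 6\right)}{\omega^{2} - 6 i \omega - 9}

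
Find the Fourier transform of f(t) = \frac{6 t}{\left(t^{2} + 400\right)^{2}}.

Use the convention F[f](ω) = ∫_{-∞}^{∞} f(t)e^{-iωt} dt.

F(ω) = - \frac{3 i \pi \omega e^{- 20 \left|{\omega}\right|}}{20}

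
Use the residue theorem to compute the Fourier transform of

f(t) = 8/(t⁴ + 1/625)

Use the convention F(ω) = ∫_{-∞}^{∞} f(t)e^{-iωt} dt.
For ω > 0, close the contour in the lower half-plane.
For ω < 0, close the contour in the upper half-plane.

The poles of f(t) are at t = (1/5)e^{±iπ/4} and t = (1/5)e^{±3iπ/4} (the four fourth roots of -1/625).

Let g(z) = f(z)e^{-iωz}; for large |z| the factor e^{-iωz} decays in the lower half-plane when ω > 0 and in the upper half-plane when ω < 0.

Case ω > 0 (lower half-plane, clockwise contour ⇒ F(ω) = -2πi·ΣRes):
  Res_{z = - \frac{\sqrt{2}}{10} - \frac{\sqrt{2} i}{10}} g(z) = \sqrt{2} \left(125 + 125 i\right) e^{\frac{\sqrt{2} \omega \left(-1 + i\right)}{10}}
  Res_{z = \frac{\sqrt{2}}{10} - \frac{\sqrt{2} i}{10}} g(z) = \sqrt{2} \left(-125 + 125 i\right) e^{- \frac{\sqrt{2} \omega \left(1 + i\right)}{10}}
  F(ω) = -2πi·ΣRes = 250 \sqrt{2} \pi \left(\left(1 - i\right) e^{\frac{\sqrt{2} i \omega}{5}} + 1 + i\right) e^{- \frac{\sqrt{2} \omega \left(1 + i\right)}{10}} = 1000 \pi e^{- \frac{\sqrt{2} \omega}{10}} \sin{\left(\frac{\sqrt{2} \omega}{10} + \frac{\pi}{4} \right)}

Case ω < 0 (upper half-plane, counterclockwise contour ⇒ F(ω) = +2πi·ΣRes):
  Res_{z = \frac{\sqrt{2}}{10} + \frac{\sqrt{2} i}{10}} g(z) = \sqrt{2} \left(-125 - 125 i\right) e^{\frac{\sqrt{2} \omega \left(1 - i\right)}{10}}
  Res_{z = - \frac{\sqrt{2}}{10} + \frac{\sqrt{2} i}{10}} g(z) = \sqrt{2} \left(125 - 125 i\right) e^{\frac{\sqrt{2} \omega \left(1 + i\right)}{10}}
  F(ω) = 2πi·ΣRes = - 250 \sqrt{2} i \pi \left(\left(1 + i\right) e^{\frac{\sqrt{2} \omega \left(1 - i\right)}{10}} - \left(1 - i\right) e^{\frac{\sqrt{2} \omega \left(1 + i\right)}{10}}\right) = 1000 \pi e^{\frac{\sqrt{2} \omega}{10}} \cos{\left(\frac{\sqrt{2} \omega}{10} + \frac{\pi}{4} \right)}

Both cases combine into a single formula in |ω|:

F(ω) = 1000 \pi e^{- \frac{\sqrt{2} \left|{\omega}\right|}{10}} \sin{\left(\frac{\sqrt{2} \left|{\omega}\right|}{10} + \frac{\pi}{4} \right)}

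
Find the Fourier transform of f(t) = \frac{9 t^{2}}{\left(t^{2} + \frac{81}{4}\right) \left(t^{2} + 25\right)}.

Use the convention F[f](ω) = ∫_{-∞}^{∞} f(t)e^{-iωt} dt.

F(ω) = \frac{180 \pi e^{- 5 \left|{\omega}\right|}}{19} - \frac{162 \pi e^{- \frac{9 \left|{\omega}\right|}{2}}}{19}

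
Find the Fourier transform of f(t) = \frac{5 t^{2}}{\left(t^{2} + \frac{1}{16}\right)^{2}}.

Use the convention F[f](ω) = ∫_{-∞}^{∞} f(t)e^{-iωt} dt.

F(ω) = \frac{5 \pi \left(4 - \left|{\omega}\right|\right) e^{- \frac{\left|{\omega}\right|}{4}}}{2}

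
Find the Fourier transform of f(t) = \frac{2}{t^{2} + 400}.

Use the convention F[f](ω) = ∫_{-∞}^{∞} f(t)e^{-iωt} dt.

F(ω) = \frac{\pi e^{- 20 \left|{\omega}\right|}}{10}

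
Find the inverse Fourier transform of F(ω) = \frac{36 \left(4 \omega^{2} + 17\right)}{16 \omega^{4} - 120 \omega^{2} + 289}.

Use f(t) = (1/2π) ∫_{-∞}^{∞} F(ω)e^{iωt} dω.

f(t) = 9 e^{- \frac{\left|{t}\right|}{2}} \cos{\left(2 \left|{t}\right| \right)}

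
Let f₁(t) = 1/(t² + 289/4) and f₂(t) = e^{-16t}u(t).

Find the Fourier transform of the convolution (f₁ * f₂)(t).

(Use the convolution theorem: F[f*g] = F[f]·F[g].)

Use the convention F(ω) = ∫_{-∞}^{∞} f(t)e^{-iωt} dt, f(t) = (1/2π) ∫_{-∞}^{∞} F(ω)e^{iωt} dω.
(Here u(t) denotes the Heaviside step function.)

F[f₁*f₂](ω) = \frac{2 \pi e^{- \frac{17 \left|{\omega}\right|}{2}}}{17 \left(i \omega + 16\right)}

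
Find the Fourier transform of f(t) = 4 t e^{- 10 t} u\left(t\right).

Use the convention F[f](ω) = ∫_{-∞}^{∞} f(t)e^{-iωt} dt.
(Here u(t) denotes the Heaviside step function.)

F(ω) = \frac{4}{\left(i \omega + 10\right)^{2}}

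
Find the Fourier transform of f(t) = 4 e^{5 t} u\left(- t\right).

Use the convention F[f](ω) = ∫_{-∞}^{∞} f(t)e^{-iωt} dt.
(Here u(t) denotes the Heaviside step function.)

F(ω) = - \frac{4}{i \omega - 5}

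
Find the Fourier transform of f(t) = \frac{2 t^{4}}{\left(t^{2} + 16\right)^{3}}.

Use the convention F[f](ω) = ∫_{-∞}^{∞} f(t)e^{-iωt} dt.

F(ω) = \frac{\pi \left(16 \omega^{2} - 20 \left|{\omega}\right| + 3\right) e^{- 4 \left|{\omega}\right|}}{16}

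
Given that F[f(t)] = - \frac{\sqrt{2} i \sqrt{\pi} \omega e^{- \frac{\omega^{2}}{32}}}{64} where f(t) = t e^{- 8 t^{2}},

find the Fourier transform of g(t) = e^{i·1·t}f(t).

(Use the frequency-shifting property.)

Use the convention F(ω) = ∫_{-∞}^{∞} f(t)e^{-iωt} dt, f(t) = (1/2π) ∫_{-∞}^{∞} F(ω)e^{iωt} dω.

F[g](ω) = \frac{\sqrt{2} i \sqrt{\pi} \left(1 - \omega\right) e^{- \frac{\left(\omega - 1\right)^{2}}{32}}}{64}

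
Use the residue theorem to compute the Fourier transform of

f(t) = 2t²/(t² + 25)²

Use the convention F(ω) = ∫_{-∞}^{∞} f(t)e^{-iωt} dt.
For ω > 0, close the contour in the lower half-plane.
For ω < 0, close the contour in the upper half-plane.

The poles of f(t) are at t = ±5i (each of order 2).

Let g(z) = f(z)e^{-iωz}; for large |z| the factor e^{-iωz} decays in the lower half-plane when ω > 0 and in the upper half-plane when ω < 0.

Case ω > 0 (lower half-plane, clockwise contour ⇒ F(ω) = -2πi·ΣRes):
  Res_{z = - 5 i} g(z) = \frac{i \left(1 - 5 \omega\right) e^{- 5 \omega}}{10} (pole of order 2)
  F(ω) = -2πi·ΣRes = \frac{\pi \left(1 - 5 \omega\right) e^{- 5 \omega}}{5}

Case ω < 0 (upper half-plane, counterclockwise contour ⇒ F(ω) = +2πi·ΣRes):
  Res_{z = 5 i} g(z) = \frac{i \left(- 5 \omega - 1\right) e^{5 \omega}}{10} (pole of order 2)
  F(ω) = 2πi·ΣRes = \frac{\pi \left(5 \omega + 1\right) e^{5 \omega}}{5}

Both cases combine into a single formula in |ω|:

F(ω) = \frac{\pi \left(1 - 5 \left|{\omega}\right|\right) e^{- 5 \left|{\omega}\right|}}{5}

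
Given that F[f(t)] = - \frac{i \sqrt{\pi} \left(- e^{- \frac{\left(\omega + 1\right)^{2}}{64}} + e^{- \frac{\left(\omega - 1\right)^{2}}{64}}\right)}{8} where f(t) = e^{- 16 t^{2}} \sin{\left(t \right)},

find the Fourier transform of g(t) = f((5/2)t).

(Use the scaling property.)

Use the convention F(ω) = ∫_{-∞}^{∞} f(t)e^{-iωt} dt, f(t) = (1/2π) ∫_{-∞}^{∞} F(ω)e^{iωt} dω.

F[g](ω) = \frac{i \sqrt{\pi} \left(1 - e^{\frac{\omega}{40}}\right) e^{- \frac{\omega^{2}}{400} - \frac{\omega}{80} - \frac{1}{64}}}{20}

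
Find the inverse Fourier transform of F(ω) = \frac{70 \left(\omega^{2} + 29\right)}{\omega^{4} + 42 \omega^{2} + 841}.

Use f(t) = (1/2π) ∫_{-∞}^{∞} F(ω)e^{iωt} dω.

f(t) = 7 e^{- 5 \left|{t}\right|} \cos{\left(2 \left|{t}\right| \right)}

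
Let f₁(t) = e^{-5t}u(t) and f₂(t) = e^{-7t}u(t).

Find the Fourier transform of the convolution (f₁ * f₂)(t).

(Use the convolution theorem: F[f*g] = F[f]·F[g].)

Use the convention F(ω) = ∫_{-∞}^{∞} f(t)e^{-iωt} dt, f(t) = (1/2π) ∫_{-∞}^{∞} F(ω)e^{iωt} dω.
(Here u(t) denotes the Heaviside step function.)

F[f₁*f₂](ω) = \frac{1}{\left(i \omega + 5\right) \left(i \omega + 7\right)}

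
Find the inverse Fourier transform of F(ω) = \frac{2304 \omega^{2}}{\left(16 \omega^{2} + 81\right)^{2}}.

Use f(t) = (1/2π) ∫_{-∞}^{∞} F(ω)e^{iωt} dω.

f(t) = \left(1 - \frac{9 \left|{t}\right|}{4}\right) e^{- \frac{9 \left|{t}\right|}{4}}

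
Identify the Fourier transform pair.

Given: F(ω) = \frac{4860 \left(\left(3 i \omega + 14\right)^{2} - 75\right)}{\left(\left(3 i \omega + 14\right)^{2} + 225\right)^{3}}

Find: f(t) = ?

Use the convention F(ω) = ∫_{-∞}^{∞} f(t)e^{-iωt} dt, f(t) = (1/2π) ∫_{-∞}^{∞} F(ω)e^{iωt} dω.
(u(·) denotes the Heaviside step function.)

f(t) = 2 t^{2} e^{- \frac{14 t}{3}} \sin{\left(5 t \right)} u\left(t\right)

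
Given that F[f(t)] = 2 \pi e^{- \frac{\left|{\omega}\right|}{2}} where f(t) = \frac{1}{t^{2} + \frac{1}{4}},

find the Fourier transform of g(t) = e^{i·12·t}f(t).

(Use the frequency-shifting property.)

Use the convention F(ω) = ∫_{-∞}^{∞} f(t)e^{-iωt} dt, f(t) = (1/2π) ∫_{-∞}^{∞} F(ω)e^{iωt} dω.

F[g](ω) = 2 \pi e^{- \frac{\left|{\omega - 12}\right|}{2}}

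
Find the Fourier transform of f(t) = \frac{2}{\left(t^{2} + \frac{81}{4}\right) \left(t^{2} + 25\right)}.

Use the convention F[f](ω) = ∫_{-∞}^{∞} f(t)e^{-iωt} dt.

F(ω) = - \frac{8 \pi e^{- 5 \left|{\omega}\right|}}{95} + \frac{16 \pi e^{- \frac{9 \left|{\omega}\right|}{2}}}{171}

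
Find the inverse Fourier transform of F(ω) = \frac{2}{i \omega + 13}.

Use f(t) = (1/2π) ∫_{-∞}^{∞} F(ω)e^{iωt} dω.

f(t) = 2 e^{- 13 t} u\left(t\right)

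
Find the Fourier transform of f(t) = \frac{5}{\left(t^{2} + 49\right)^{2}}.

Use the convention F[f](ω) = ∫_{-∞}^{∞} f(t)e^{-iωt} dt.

F(ω) = \frac{5 \pi \left(7 \left|{\omega}\right| + 1\right) e^{- 7 \left|{\omega}\right|}}{686}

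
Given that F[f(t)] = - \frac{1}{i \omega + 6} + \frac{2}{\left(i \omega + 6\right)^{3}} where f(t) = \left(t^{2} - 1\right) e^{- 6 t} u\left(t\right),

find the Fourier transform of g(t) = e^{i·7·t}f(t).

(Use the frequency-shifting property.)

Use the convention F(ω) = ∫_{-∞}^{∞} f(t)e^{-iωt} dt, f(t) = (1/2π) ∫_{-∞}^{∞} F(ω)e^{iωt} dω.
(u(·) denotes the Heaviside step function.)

F[g](ω) = \frac{2 i \left(\omega - 7\right) - \left(i \left(\omega - 7\right) + 6\right)^{3} + 12}{\left(i \left(\omega - 7\right) + 6\right)^{4}}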